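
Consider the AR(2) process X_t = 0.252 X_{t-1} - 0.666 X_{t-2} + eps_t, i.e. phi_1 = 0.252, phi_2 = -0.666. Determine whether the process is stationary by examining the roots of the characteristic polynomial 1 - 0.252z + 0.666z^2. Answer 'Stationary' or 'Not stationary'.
\text{Stationary}

The AR(p) characteristic polynomial is P(z) = 1 - 0.252z + 0.666z^2.
Stationarity requires all roots to lie outside the unit circle, i.e. |z| > 1 for every root.
Set 1 + (-0.252) z + (0.666) z^2 = 0, i.e. a z^2 + b z + c = 0 with a = 0.666, b = -0.252, c = 1.
Discriminant D = b^2 - 4ac = (-0.252)^2 - 4*(0.666)*1 = 0.063504 - (2.664) = -2.600496.
D < 0, so the roots are the complex-conjugate pair z = (-b +/- i sqrt(-D)) / (2a) = 0.1892 +/- 1.2107i.
For a conjugate pair |z|^2 = z * conj(z) = (product of roots) = c/a = 1/(0.666) = 1.501502, so |z| = sqrt(1.501502) = 1.2254 for both roots.
Moduli of all roots: 1.2254, 1.2254.
All moduli strictly greater than 1? Yes.
Verdict: Stationary.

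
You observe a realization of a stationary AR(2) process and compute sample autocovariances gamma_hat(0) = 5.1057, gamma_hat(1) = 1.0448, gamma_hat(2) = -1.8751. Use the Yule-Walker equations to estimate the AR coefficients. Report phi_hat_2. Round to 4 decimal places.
\hat\phi_{2} = -0.4270

The Yule-Walker equations for an AR(p) process read, in matrix form,
  Gamma_p phi = r_p,   with   (Gamma_p)_{ij} = gamma(|i - j|),
                       (r_p)_i = gamma(i),   i,j = 1..p.
Substitute the sample gammas (Toeplitz matrix and right-hand side of size 2):
  Gamma_p = [[5.1057, 1.0448], [1.0448, 5.1057]]
  r_p     = [1.0448, -1.8751]
Written out:
  5.1057 phi_1 + 1.0448 phi_2 = 1.0448
  1.0448 phi_1 + 5.1057 phi_2 = -1.8751
Solve by Cramer's rule:
  det = gamma(0)^2 - gamma(1)^2 = (5.1057)^2 - (1.0448)^2 = 26.06817249 - 1.09160704 = 24.97656545
  phi_hat_1 = [gamma(1) gamma(0) - gamma(1) gamma(2)] / det = [(1.0448)(5.1057) - (1.0448)(-1.8751)] / 24.97656545 = 7.29353984 / 24.97656545 = 0.292
  phi_hat_2 = [gamma(0) gamma(2) - gamma(1)^2] / det = [(5.1057)(-1.8751) - (1.0448)^2] / 24.97656545 = -10.66530511 / 24.97656545 = -0.427
So phi_hat = [0.2920, -0.4270].
Therefore phi_hat_2 = -0.4270.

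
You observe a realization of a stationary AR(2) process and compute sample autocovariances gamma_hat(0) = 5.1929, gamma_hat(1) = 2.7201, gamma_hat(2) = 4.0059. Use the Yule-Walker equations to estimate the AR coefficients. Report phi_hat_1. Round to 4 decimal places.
\hat\phi_{1} = 0.1650

The Yule-Walker equations for an AR(p) process read, in matrix form,
  Gamma_p phi = r_p,   with   (Gamma_p)_{ij} = gamma(|i - j|),
                       (r_p)_i = gamma(i),   i,j = 1..p.
Substitute the sample gammas (Toeplitz matrix and right-hand side of size 2):
  Gamma_p = [[5.1929, 2.7201], [2.7201, 5.1929]]
  r_p     = [2.7201, 4.0059]
Written out:
  5.1929 phi_1 + 2.7201 phi_2 = 2.7201
  2.7201 phi_1 + 5.1929 phi_2 = 4.0059
Solve by Cramer's rule:
  det = gamma(0)^2 - gamma(1)^2 = (5.1929)^2 - (2.7201)^2 = 26.96621041 - 7.39894401 = 19.5672664
  phi_hat_1 = [gamma(1) gamma(0) - gamma(1) gamma(2)] / det = [(2.7201)(5.1929) - (2.7201)(4.0059)] / 19.5672664 = 3.2287587 / 19.5672664 = 0.165
  phi_hat_2 = [gamma(0) gamma(2) - gamma(1)^2] / det = [(5.1929)(4.0059) - (2.7201)^2] / 19.5672664 = 13.4032941 / 19.5672664 = 0.685
So phi_hat = [0.1650, 0.6850].
Therefore phi_hat_1 = 0.1650.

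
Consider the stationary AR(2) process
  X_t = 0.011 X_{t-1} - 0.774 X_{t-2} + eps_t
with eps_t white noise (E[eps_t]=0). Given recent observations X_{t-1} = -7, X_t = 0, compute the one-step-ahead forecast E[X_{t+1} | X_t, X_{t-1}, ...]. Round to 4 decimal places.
E[X_{t+1} \mid \mathcal F_t] = 5.4180

For an AR(p) model X_t = c + sum_i phi_i X_{t-i} + eps_t, the
one-step-ahead conditional mean is
  E[X_{t+1} | X_t, ...] = c + sum_i phi_i X_{t+1-i}.
Substitute known values:
  E[X_{t+1} | ...] = (0.011) * (0) + (-0.774) * (-7)
                   = 5.4180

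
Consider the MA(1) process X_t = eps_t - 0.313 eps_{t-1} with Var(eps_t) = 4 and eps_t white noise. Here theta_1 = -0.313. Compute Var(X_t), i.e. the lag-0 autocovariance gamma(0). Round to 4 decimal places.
\gamma(0) = 4.3919

For an MA(q) process X_t = eps_t + sum_i theta_i eps_{t-i} with
Var(eps_t) = sigma^2, the variance is
  gamma(0) = sigma^2 * (1 + sum_i theta_i^2).
  sum_i theta_i^2 = (-0.313)^2 = 0.097969.
  gamma(0) = 4 * (1 + 0.097969) = 4 * 1.097969 = 4.391876, which rounds to 4.3919.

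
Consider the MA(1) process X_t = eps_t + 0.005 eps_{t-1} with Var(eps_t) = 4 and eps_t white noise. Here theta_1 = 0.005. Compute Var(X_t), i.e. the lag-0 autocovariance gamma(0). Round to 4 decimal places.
\gamma(0) = 4.0001

For an MA(q) process X_t = eps_t + sum_i theta_i eps_{t-i} with
Var(eps_t) = sigma^2, the variance is
  gamma(0) = sigma^2 * (1 + sum_i theta_i^2).
  sum_i theta_i^2 = (0.005)^2 = 0.000025.
  gamma(0) = 4 * (1 + 0.000025) = 4 * 1.000025 = 4.0001.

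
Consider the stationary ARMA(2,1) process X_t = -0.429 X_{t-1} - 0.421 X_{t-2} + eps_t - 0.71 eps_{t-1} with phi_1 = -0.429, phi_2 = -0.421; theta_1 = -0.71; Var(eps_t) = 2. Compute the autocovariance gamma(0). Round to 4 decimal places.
\gamma(0) = 5.1695

Multiply the model equation by X_{t-k} and take expectations. With theta_0 = psi_0 = 1 and psi_j the MA(infinity) weights, this gives
  gamma(k) - sum_i phi_i gamma(k-i) = c_k,
  c_k = sigma^2 * sum_{j=k..q} theta_j psi_{j-k}   (c_k = 0 for k > q),
using gamma(-m) = gamma(m).
psi-weights needed (psi_j = theta_j + sum_i phi_i psi_{j-i}):
  psi_1 = theta_1 + phi_1 = -0.71 + (-0.429) = -1.139
Right-hand sides:
  c_0 = sigma^2 (1 + theta_1 psi_1) = 2 * (1 + (-0.71)(-1.139)) = 2 * 1.80869 = 3.61738
  c_1 = sigma^2 theta_1 = 2 * (-0.71) = -1.42
  c_2 = 0
Equations for k = 0, 1, 2 (AR order 2, c_2 = 0):
  (E0) gamma(0) = phi_1 gamma(1) + phi_2 gamma(2) + c_0
  (E1) gamma(1) = phi_1 gamma(0) + phi_2 gamma(1) + c_1
  (E2) gamma(2) = phi_1 gamma(1) + phi_2 gamma(0)
From (E1): gamma(1) = A gamma(0) + B with
  A = phi_1 / (1 - phi_2) = -0.429 / 1.421 = -0.3019,   B = c_1 / (1 - phi_2) = -1.42 / 1.421 = -0.999296.
Insert (E2) into (E0): gamma(0) (1 - phi_2^2) = phi_1 (1 + phi_2) gamma(1) + c_0.
  phi_1 (1 + phi_2) = (-0.429)(0.579) = -0.248391,   1 - phi_2^2 = 0.822759.
Replace gamma(1) by A gamma(0) + B and collect gamma(0):
  gamma(0) [0.822759 - (-0.248391)(-0.3019)] = (-0.248391)(-0.999296) + 3.61738
  gamma(0) * 0.74777 = 3.865596
  gamma(0) = 3.865596 / 0.74777 = 5.169501.
Therefore gamma(0) = 5.1695 (to 4 decimal places).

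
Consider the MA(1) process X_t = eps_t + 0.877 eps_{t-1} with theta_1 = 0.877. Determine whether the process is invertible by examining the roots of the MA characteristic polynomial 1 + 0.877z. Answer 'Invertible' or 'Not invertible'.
\text{Invertible}

The MA(q) characteristic polynomial is P(z) = 1 + 0.877z.
Invertibility requires all roots to lie outside the unit circle, i.e. |z| > 1 for every root.
This is linear in z: 1 + (0.877) z = 0  =>  z = -1/(0.877) = -1.140251,  |z| = 1.140251.
Moduli of all roots: 1.1403.
All moduli strictly greater than 1? Yes.
Verdict: Invertible.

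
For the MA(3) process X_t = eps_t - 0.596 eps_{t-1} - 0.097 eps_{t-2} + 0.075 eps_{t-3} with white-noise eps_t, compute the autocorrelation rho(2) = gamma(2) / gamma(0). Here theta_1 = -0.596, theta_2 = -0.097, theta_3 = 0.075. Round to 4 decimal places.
\rho(2) = -0.1034

For an MA(q) process with theta_0 = 1, the autocovariance is
  gamma(k) = sigma^2 * sum_{i=0..q-k} theta_i * theta_{i+k},
and rho(k) = gamma(k) / gamma(0). Sigma^2 cancels.
  numerator   = (1)*(-0.097) + (-0.596)*(0.075) = -0.1417.
  denominator = (1)^2 + (-0.596)^2 + (-0.097)^2 + (0.075)^2 = 1.37025.
  rho(2) = -0.1417 / 1.37025 = -0.1034.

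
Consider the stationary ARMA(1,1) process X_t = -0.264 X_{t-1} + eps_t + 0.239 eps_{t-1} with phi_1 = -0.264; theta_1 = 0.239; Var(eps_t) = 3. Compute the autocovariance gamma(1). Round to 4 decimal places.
\gamma(1) = -0.0755

Multiply the model equation by X_{t-k} and take expectations. With theta_0 = psi_0 = 1 and psi_j the MA(infinity) weights, this gives
  gamma(k) - sum_i phi_i gamma(k-i) = c_k,
  c_k = sigma^2 * sum_{j=k..q} theta_j psi_{j-k}   (c_k = 0 for k > q),
using gamma(-m) = gamma(m).
psi-weights needed (psi_j = theta_j + sum_i phi_i psi_{j-i}):
  psi_1 = theta_1 + phi_1 = 0.239 + (-0.264) = -0.025
Right-hand sides:
  c_0 = sigma^2 (1 + theta_1 psi_1) = 3 * (1 + (0.239)(-0.025)) = 3 * 0.994025 = 2.982075
  c_1 = sigma^2 theta_1 = 3 * (0.239) = 0.717
  c_2 = 0
Equations for k = 0 and k = 1 (AR order 1):
  gamma(0) = phi_1 gamma(1) + c_0
  gamma(1) = phi_1 gamma(0) + c_1
Substituting the second into the first: gamma(0) (1 - phi_1^2) = c_0 + phi_1 c_1, so
  gamma(0) = (c_0 + phi_1 c_1) / (1 - phi_1^2) = (2.982075 + (-0.264)(0.717)) / (1 - (-0.264)^2) = 2.792787 / 0.930304 = 3.002015.
  gamma(1) = phi_1 gamma(0) + c_1 = (-0.264)(3.002015) + (0.717) = -0.075532.
Therefore gamma(1) = -0.0755 (to 4 decimal places).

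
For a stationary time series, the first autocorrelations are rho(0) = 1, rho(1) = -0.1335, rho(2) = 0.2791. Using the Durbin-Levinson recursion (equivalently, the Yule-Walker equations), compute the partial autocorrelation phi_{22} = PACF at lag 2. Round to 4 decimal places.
\phi_{22} = 0.2660

The PACF at lag k is phi_{kk}, the last component of the solution
to the Yule-Walker system G_k phi = r_k where
  (G_k)_{ij} = rho(|i - j|), (r_k)_i = rho(i), i,j = 1..k.
Equivalently, Durbin-Levinson gives phi_{kk} iteratively:
  phi_{11} = rho(1)
  phi_{kk} = [rho(k) - sum_{j=1..k-1} phi_{k-1,j} rho(k-j)]
            / [1 - sum_{j=1..k-1} phi_{k-1,j} rho(j)],
  phi_{k,j} = phi_{k-1,j} - phi_{kk} phi_{k-1,k-j},  j = 1..k-1.
Step k = 1:
  phi_11 = rho(1) = -0.1335.
Step k = 2:
  phi_22 = [rho(2) - phi_11 rho(1)] / [1 - phi_11 rho(1)] = [0.2791 - (-0.1335)(-0.1335)] / [1 - (-0.1335)(-0.1335)]
         = 0.26127775 / 0.98217775 = 0.266.
Therefore phi_{22} = 0.2660.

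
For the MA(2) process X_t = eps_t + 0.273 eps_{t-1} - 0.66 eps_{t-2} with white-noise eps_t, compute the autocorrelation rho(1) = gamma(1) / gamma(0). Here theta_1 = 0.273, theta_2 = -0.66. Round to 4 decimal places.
\rho(1) = 0.0615

For an MA(q) process with theta_0 = 1, the autocovariance is
  gamma(k) = sigma^2 * sum_{i=0..q-k} theta_i * theta_{i+k},
and rho(k) = gamma(k) / gamma(0). Sigma^2 cancels.
  numerator   = (1)*(0.273) + (0.273)*(-0.66) = 0.09282.
  denominator = (1)^2 + (0.273)^2 + (-0.66)^2 = 1.510129.
  rho(1) = 0.09282 / 1.510129 = 0.0615.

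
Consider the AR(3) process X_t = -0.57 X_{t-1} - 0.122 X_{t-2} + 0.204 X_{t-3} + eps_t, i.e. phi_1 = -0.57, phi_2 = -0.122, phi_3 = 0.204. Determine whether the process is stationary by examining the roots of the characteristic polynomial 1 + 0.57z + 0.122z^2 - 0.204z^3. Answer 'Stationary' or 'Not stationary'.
\text{Stationary}

The AR(p) characteristic polynomial is P(z) = 1 + 0.57z + 0.122z^2 - 0.204z^3.
Stationarity requires all roots to lie outside the unit circle, i.e. |z| > 1 for every root.
Degree 3: look for a simple real root z0 first, then factor out (1 - z/z0) and solve the remaining quadratic.
Testing z0 = 2.5: P(2.5) = 1 + (0.57)(2.5) + (0.122)(2.5)^2 + (-0.204)(2.5)^3
  = 1 + (1.425) + (0.7625) + (-3.1875) = 0.  So z_0 = 2.5 is a root, |z_0| = 2.5.
Divide out the factor (1 - 0.4 z) = (1 - z/z0) (since 1/z0 = 0.4):
  P(z) = (1 - 0.4 z)(1 + (0.97) z + (0.51) z^2)
  [check: z-coef 0.97 - (0.4) = 0.57; z^2-coef 0.51 - (0.4)(0.97) = 0.122; z^3-coef -(0.4)(0.51) = -0.204.]
Remaining roots from the quadratic factor 1 + (0.97) z + (0.51) z^2:
  Set 1 + (0.97) z + (0.51) z^2 = 0, i.e. a z^2 + b z + c = 0 with a = 0.51, b = 0.97, c = 1.
  Discriminant D = b^2 - 4ac = (0.97)^2 - 4*(0.51)*1 = 0.9409 - (2.04) = -1.0991.
  D < 0, so the roots are the complex-conjugate pair z = (-b +/- i sqrt(-D)) / (2a) = -0.951 +/- 1.0278i.
  For a conjugate pair |z|^2 = z * conj(z) = (product of roots) = c/a = 1/(0.51) = 1.960784, so |z| = sqrt(1.960784) = 1.4003 for both roots.
Moduli of all roots: 2.5000, 1.4003, 1.4003.
All moduli strictly greater than 1? Yes.
Verdict: Stationary.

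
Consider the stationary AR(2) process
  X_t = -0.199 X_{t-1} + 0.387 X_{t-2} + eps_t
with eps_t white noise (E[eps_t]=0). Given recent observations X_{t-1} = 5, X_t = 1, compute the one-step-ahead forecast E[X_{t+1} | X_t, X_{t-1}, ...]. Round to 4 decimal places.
E[X_{t+1} \mid \mathcal F_t] = 1.7360

For an AR(p) model X_t = c + sum_i phi_i X_{t-i} + eps_t, the
one-step-ahead conditional mean is
  E[X_{t+1} | X_t, ...] = c + sum_i phi_i X_{t+1-i}.
Substitute known values:
  E[X_{t+1} | ...] = (-0.199) * (1) + (0.387) * (5)
                   = 1.7360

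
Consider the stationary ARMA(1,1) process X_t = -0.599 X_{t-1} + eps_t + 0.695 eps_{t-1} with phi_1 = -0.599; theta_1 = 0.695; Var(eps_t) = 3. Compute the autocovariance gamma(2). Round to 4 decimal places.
\gamma(2) = -0.1570

Multiply the model equation by X_{t-k} and take expectations. With theta_0 = psi_0 = 1 and psi_j the MA(infinity) weights, this gives
  gamma(k) - sum_i phi_i gamma(k-i) = c_k,
  c_k = sigma^2 * sum_{j=k..q} theta_j psi_{j-k}   (c_k = 0 for k > q),
using gamma(-m) = gamma(m).
psi-weights needed (psi_j = theta_j + sum_i phi_i psi_{j-i}):
  psi_1 = theta_1 + phi_1 = 0.695 + (-0.599) = 0.096
Right-hand sides:
  c_0 = sigma^2 (1 + theta_1 psi_1) = 3 * (1 + (0.695)(0.096)) = 3 * 1.06672 = 3.20016
  c_1 = sigma^2 theta_1 = 3 * (0.695) = 2.085
  c_2 = 0
Equations for k = 0 and k = 1 (AR order 1):
  gamma(0) = phi_1 gamma(1) + c_0
  gamma(1) = phi_1 gamma(0) + c_1
Substituting the second into the first: gamma(0) (1 - phi_1^2) = c_0 + phi_1 c_1, so
  gamma(0) = (c_0 + phi_1 c_1) / (1 - phi_1^2) = (3.20016 + (-0.599)(2.085)) / (1 - (-0.599)^2) = 1.951245 / 0.641199 = 3.043119.
  gamma(1) = phi_1 gamma(0) + c_1 = (-0.599)(3.043119) + (2.085) = 0.262172.
For k = 2 (> q): gamma(2) = phi_1 gamma(1) = (-0.599)(0.262172) = -0.157041.
Therefore gamma(2) = -0.1570 (to 4 decimal places).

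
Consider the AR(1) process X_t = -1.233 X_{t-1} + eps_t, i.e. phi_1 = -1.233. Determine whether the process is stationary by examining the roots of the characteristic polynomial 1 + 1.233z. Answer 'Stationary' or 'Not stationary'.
\text{Not stationary}

The AR(p) characteristic polynomial is P(z) = 1 + 1.233z.
Stationarity requires all roots to lie outside the unit circle, i.e. |z| > 1 for every root.
This is linear in z: 1 + (1.233) z = 0  =>  z = -1/(1.233) = -0.81103,  |z| = 0.81103.
Moduli of all roots: 0.8110.
All moduli strictly greater than 1? No.
Verdict: Not stationary.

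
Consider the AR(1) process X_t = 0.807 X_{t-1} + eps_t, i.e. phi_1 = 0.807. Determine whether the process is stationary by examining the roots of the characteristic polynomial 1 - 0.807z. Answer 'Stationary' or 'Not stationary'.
\text{Stationary}

The AR(p) characteristic polynomial is P(z) = 1 - 0.807z.
Stationarity requires all roots to lie outside the unit circle, i.e. |z| > 1 for every root.
This is linear in z: 1 + (-0.807) z = 0  =>  z = -1/(-0.807) = 1.239157,  |z| = 1.239157.
Moduli of all roots: 1.2392.
All moduli strictly greater than 1? Yes.
Verdict: Stationary.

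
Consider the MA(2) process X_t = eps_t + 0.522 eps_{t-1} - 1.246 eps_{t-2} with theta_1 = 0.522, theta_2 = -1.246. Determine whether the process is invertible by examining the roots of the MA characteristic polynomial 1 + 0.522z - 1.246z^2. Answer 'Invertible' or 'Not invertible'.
\text{Not invertible}

The MA(q) characteristic polynomial is P(z) = 1 + 0.522z - 1.246z^2.
Invertibility requires all roots to lie outside the unit circle, i.e. |z| > 1 for every root.
Set 1 + (0.522) z + (-1.246) z^2 = 0, i.e. a z^2 + b z + c = 0 with a = -1.246, b = 0.522, c = 1.
Discriminant D = b^2 - 4ac = (0.522)^2 - 4*(-1.246)*1 = 0.272484 - (-4.984) = 5.256484.
D >= 0, so the roots are real: z = (-b +/- sqrt(D)) / (2a) = (-0.522 +/- 2.292702) / (-2.492).
  z_1 = (-0.522 + 2.292702) / (-2.492) = -0.7106,   |z_1| = 0.7106.
  z_2 = (-0.522 - 2.292702) / (-2.492) = 1.1295,   |z_2| = 1.1295.
Moduli of all roots: 0.7106, 1.1295.
All moduli strictly greater than 1? No.
Verdict: Not invertible.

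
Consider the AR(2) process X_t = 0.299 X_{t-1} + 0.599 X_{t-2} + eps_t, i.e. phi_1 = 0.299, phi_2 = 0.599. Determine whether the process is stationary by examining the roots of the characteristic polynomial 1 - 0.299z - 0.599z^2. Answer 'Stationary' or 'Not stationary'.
\text{Stationary}

The AR(p) characteristic polynomial is P(z) = 1 - 0.299z - 0.599z^2.
Stationarity requires all roots to lie outside the unit circle, i.e. |z| > 1 for every root.
Set 1 + (-0.299) z + (-0.599) z^2 = 0, i.e. a z^2 + b z + c = 0 with a = -0.599, b = -0.299, c = 1.
Discriminant D = b^2 - 4ac = (-0.299)^2 - 4*(-0.599)*1 = 0.089401 - (-2.396) = 2.485401.
D >= 0, so the roots are real: z = (-b +/- sqrt(D)) / (2a) = (0.299 +/- 1.576515) / (-1.198).
  z_1 = (0.299 + 1.576515) / (-1.198) = -1.5655,   |z_1| = 1.5655.
  z_2 = (0.299 - 1.576515) / (-1.198) = 1.0664,   |z_2| = 1.0664.
Moduli of all roots: 1.5655, 1.0664.
All moduli strictly greater than 1? Yes.
Verdict: Stationary.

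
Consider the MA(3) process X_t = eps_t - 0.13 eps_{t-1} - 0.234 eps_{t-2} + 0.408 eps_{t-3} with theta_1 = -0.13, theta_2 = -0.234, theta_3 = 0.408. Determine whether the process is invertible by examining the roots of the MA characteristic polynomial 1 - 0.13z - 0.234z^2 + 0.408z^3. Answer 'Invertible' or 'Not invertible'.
\text{Invertible}

The MA(q) characteristic polynomial is P(z) = 1 - 0.13z - 0.234z^2 + 0.408z^3.
Invertibility requires all roots to lie outside the unit circle, i.e. |z| > 1 for every root.
Degree 3: look for a simple real root z0 first, then factor out (1 - z/z0) and solve the remaining quadratic.
Testing z0 = -1.25: P(-1.25) = 1 + (-0.13)(-1.25) + (-0.234)(-1.25)^2 + (0.408)(-1.25)^3
  = 1 + (0.1625) + (-0.365625) + (-0.796875) = 0.  So z_0 = -1.25 is a root, |z_0| = 1.25.
Divide out the factor (1 + 0.8 z) = (1 - z/z0) (since 1/z0 = -0.8):
  P(z) = (1 + 0.8 z)(1 + (-0.93) z + (0.51) z^2)
  [check: z-coef -0.93 - (-0.8) = -0.13; z^2-coef 0.51 - (-0.8)(-0.93) = -0.234; z^3-coef -(-0.8)(0.51) = 0.408.]
Remaining roots from the quadratic factor 1 + (-0.93) z + (0.51) z^2:
  Set 1 + (-0.93) z + (0.51) z^2 = 0, i.e. a z^2 + b z + c = 0 with a = 0.51, b = -0.93, c = 1.
  Discriminant D = b^2 - 4ac = (-0.93)^2 - 4*(0.51)*1 = 0.8649 - (2.04) = -1.1751.
  D < 0, so the roots are the complex-conjugate pair z = (-b +/- i sqrt(-D)) / (2a) = 0.9118 +/- 1.0628i.
  For a conjugate pair |z|^2 = z * conj(z) = (product of roots) = c/a = 1/(0.51) = 1.960784, so |z| = sqrt(1.960784) = 1.4003 for both roots.
Moduli of all roots: 1.2500, 1.4003, 1.4003.
All moduli strictly greater than 1? Yes.
Verdict: Invertible.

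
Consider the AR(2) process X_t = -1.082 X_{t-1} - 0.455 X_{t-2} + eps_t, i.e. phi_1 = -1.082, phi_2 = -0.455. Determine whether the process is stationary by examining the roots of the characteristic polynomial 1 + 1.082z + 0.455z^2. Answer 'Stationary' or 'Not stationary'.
\text{Stationary}

The AR(p) characteristic polynomial is P(z) = 1 + 1.082z + 0.455z^2.
Stationarity requires all roots to lie outside the unit circle, i.e. |z| > 1 for every root.
Set 1 + (1.082) z + (0.455) z^2 = 0, i.e. a z^2 + b z + c = 0 with a = 0.455, b = 1.082, c = 1.
Discriminant D = b^2 - 4ac = (1.082)^2 - 4*(0.455)*1 = 1.170724 - (1.82) = -0.649276.
D < 0, so the roots are the complex-conjugate pair z = (-b +/- i sqrt(-D)) / (2a) = -1.189 +/- 0.8855i.
For a conjugate pair |z|^2 = z * conj(z) = (product of roots) = c/a = 1/(0.455) = 2.197802, so |z| = sqrt(2.197802) = 1.4825 for both roots.
Moduli of all roots: 1.4825, 1.4825.
All moduli strictly greater than 1? Yes.
Verdict: Stationary.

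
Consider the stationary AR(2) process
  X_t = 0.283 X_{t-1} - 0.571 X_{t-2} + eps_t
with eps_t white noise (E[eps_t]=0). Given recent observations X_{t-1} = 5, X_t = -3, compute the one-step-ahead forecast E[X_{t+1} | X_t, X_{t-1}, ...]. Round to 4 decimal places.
E[X_{t+1} \mid \mathcal F_t] = -3.7040

For an AR(p) model X_t = c + sum_i phi_i X_{t-i} + eps_t, the
one-step-ahead conditional mean is
  E[X_{t+1} | X_t, ...] = c + sum_i phi_i X_{t+1-i}.
Substitute known values:
  E[X_{t+1} | ...] = (0.283) * (-3) + (-0.571) * (5)
                   = -3.7040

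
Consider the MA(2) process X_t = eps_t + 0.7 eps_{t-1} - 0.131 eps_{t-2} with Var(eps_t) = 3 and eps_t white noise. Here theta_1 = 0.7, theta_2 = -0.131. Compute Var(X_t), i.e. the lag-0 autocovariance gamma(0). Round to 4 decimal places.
\gamma(0) = 4.5215

For an MA(q) process X_t = eps_t + sum_i theta_i eps_{t-i} with
Var(eps_t) = sigma^2, the variance is
  gamma(0) = sigma^2 * (1 + sum_i theta_i^2).
  sum_i theta_i^2 = (0.7)^2 + (-0.131)^2 = 0.49 + 0.017161 = 0.507161.
  gamma(0) = 3 * (1 + 0.507161) = 3 * 1.507161 = 4.521483, which rounds to 4.5215.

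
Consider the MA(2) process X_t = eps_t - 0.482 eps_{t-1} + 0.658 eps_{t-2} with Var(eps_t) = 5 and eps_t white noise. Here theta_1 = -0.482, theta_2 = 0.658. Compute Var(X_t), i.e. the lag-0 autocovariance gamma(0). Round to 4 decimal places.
\gamma(0) = 8.3264

For an MA(q) process X_t = eps_t + sum_i theta_i eps_{t-i} with
Var(eps_t) = sigma^2, the variance is
  gamma(0) = sigma^2 * (1 + sum_i theta_i^2).
  sum_i theta_i^2 = (-0.482)^2 + (0.658)^2 = 0.232324 + 0.432964 = 0.665288.
  gamma(0) = 5 * (1 + 0.665288) = 5 * 1.665288 = 8.32644, which rounds to 8.3264.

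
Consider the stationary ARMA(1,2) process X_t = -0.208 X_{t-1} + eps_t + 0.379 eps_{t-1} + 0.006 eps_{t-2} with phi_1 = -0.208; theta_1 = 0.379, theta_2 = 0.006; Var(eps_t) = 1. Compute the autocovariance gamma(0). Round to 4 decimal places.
\gamma(0) = 1.0302

Multiply the model equation by X_{t-k} and take expectations. With theta_0 = psi_0 = 1 and psi_j the MA(infinity) weights, this gives
  gamma(k) - sum_i phi_i gamma(k-i) = c_k,
  c_k = sigma^2 * sum_{j=k..q} theta_j psi_{j-k}   (c_k = 0 for k > q),
using gamma(-m) = gamma(m).
psi-weights needed (psi_j = theta_j + sum_i phi_i psi_{j-i}):
  psi_1 = theta_1 + phi_1 = 0.379 + (-0.208) = 0.171
  psi_2 = theta_2 + phi_1 psi_1 = 0.006 + (-0.208)(0.171) = -0.029568
Right-hand sides:
  c_0 = sigma^2 (1 + theta_1 psi_1 + theta_2 psi_2) = 1 * (1 + (0.379)(0.171) + (0.006)(-0.029568)) = 1 * 1.064632 = 1.064632
  c_1 = sigma^2 (theta_1 + theta_2 psi_1) = 1 * (0.379 + (0.006)(0.171)) = 0.380026
  c_2 = sigma^2 theta_2 = 1 * (0.006) = 0.006
Equations for k = 0 and k = 1 (AR order 1):
  gamma(0) = phi_1 gamma(1) + c_0
  gamma(1) = phi_1 gamma(0) + c_1
Substituting the second into the first: gamma(0) (1 - phi_1^2) = c_0 + phi_1 c_1, so
  gamma(0) = (c_0 + phi_1 c_1) / (1 - phi_1^2) = (1.064632 + (-0.208)(0.380026)) / (1 - (-0.208)^2) = 0.985586 / 0.956736 = 1.030155.
Therefore gamma(0) = 1.0302 (to 4 decimal places).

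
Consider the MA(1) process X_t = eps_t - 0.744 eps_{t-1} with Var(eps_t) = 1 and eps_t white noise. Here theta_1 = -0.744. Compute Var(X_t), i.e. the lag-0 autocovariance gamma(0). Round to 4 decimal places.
\gamma(0) = 1.5535

For an MA(q) process X_t = eps_t + sum_i theta_i eps_{t-i} with
Var(eps_t) = sigma^2, the variance is
  gamma(0) = sigma^2 * (1 + sum_i theta_i^2).
  sum_i theta_i^2 = (-0.744)^2 = 0.553536.
  gamma(0) = 1 * (1 + 0.553536) = 1 * 1.553536 = 1.553536, which rounds to 1.5535.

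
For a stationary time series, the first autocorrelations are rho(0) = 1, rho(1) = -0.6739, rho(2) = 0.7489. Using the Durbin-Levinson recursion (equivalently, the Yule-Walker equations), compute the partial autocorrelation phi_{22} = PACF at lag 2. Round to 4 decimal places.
\phi_{22} = 0.5400

The PACF at lag k is phi_{kk}, the last component of the solution
to the Yule-Walker system G_k phi = r_k where
  (G_k)_{ij} = rho(|i - j|), (r_k)_i = rho(i), i,j = 1..k.
Equivalently, Durbin-Levinson gives phi_{kk} iteratively:
  phi_{11} = rho(1)
  phi_{kk} = [rho(k) - sum_{j=1..k-1} phi_{k-1,j} rho(k-j)]
            / [1 - sum_{j=1..k-1} phi_{k-1,j} rho(j)],
  phi_{k,j} = phi_{k-1,j} - phi_{kk} phi_{k-1,k-j},  j = 1..k-1.
Step k = 1:
  phi_11 = rho(1) = -0.6739.
Step k = 2:
  phi_22 = [rho(2) - phi_11 rho(1)] / [1 - phi_11 rho(1)] = [0.7489 - (-0.6739)(-0.6739)] / [1 - (-0.6739)(-0.6739)]
         = 0.29475879 / 0.54585879 = 0.54.
Therefore phi_{22} = 0.5400.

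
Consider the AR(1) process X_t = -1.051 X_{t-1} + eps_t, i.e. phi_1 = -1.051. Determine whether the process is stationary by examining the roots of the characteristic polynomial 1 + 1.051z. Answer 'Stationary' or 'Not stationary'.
\text{Not stationary}

The AR(p) characteristic polynomial is P(z) = 1 + 1.051z.
Stationarity requires all roots to lie outside the unit circle, i.e. |z| > 1 for every root.
This is linear in z: 1 + (1.051) z = 0  =>  z = -1/(1.051) = -0.951475,  |z| = 0.951475.
Moduli of all roots: 0.9515.
All moduli strictly greater than 1? No.
Verdict: Not stationary.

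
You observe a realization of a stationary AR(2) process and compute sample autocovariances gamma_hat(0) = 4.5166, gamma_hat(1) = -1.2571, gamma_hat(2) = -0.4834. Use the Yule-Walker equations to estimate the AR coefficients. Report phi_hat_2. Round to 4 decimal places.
\hat\phi_{2} = -0.2000

The Yule-Walker equations for an AR(p) process read, in matrix form,
  Gamma_p phi = r_p,   with   (Gamma_p)_{ij} = gamma(|i - j|),
                       (r_p)_i = gamma(i),   i,j = 1..p.
Substitute the sample gammas (Toeplitz matrix and right-hand side of size 2):
  Gamma_p = [[4.5166, -1.2571], [-1.2571, 4.5166]]
  r_p     = [-1.2571, -0.4834]
Written out:
  4.5166 phi_1 - 1.2571 phi_2 = -1.2571
  -1.2571 phi_1 + 4.5166 phi_2 = -0.4834
Solve by Cramer's rule:
  det = gamma(0)^2 - gamma(1)^2 = (4.5166)^2 - (-1.2571)^2 = 20.39967556 - 1.58030041 = 18.81937515
  phi_hat_1 = [gamma(1) gamma(0) - gamma(1) gamma(2)] / det = [(-1.2571)(4.5166) - (-1.2571)(-0.4834)] / 18.81937515 = -6.2855 / 18.81937515 = -0.334
  phi_hat_2 = [gamma(0) gamma(2) - gamma(1)^2] / det = [(4.5166)(-0.4834) - (-1.2571)^2] / 18.81937515 = -3.76362485 / 18.81937515 = -0.2
So phi_hat = [-0.3340, -0.2000].
Therefore phi_hat_2 = -0.2000.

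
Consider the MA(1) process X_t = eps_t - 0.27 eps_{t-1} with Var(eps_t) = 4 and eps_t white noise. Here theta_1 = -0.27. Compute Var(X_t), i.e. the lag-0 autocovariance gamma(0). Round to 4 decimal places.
\gamma(0) = 4.2916

For an MA(q) process X_t = eps_t + sum_i theta_i eps_{t-i} with
Var(eps_t) = sigma^2, the variance is
  gamma(0) = sigma^2 * (1 + sum_i theta_i^2).
  sum_i theta_i^2 = (-0.27)^2 = 0.0729.
  gamma(0) = 4 * (1 + 0.0729) = 4 * 1.0729 = 4.2916.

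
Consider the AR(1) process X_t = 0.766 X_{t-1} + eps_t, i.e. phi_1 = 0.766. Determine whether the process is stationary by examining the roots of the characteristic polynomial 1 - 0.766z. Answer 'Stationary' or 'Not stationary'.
\text{Stationary}

The AR(p) characteristic polynomial is P(z) = 1 - 0.766z.
Stationarity requires all roots to lie outside the unit circle, i.e. |z| > 1 for every root.
This is linear in z: 1 + (-0.766) z = 0  =>  z = -1/(-0.766) = 1.305483,  |z| = 1.305483.
Moduli of all roots: 1.3055.
All moduli strictly greater than 1? Yes.
Verdict: Stationary.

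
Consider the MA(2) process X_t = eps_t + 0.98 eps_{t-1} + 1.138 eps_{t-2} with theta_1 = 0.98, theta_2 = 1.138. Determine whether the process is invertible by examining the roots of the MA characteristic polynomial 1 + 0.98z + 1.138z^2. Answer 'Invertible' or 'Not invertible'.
\text{Not invertible}

The MA(q) characteristic polynomial is P(z) = 1 + 0.98z + 1.138z^2.
Invertibility requires all roots to lie outside the unit circle, i.e. |z| > 1 for every root.
Set 1 + (0.98) z + (1.138) z^2 = 0, i.e. a z^2 + b z + c = 0 with a = 1.138, b = 0.98, c = 1.
Discriminant D = b^2 - 4ac = (0.98)^2 - 4*(1.138)*1 = 0.9604 - (4.552) = -3.5916.
D < 0, so the roots are the complex-conjugate pair z = (-b +/- i sqrt(-D)) / (2a) = -0.4306 +/- 0.8327i.
For a conjugate pair |z|^2 = z * conj(z) = (product of roots) = c/a = 1/(1.138) = 0.878735, so |z| = sqrt(0.878735) = 0.9374 for both roots.
Moduli of all roots: 0.9374, 0.9374.
All moduli strictly greater than 1? No.
Verdict: Not invertible.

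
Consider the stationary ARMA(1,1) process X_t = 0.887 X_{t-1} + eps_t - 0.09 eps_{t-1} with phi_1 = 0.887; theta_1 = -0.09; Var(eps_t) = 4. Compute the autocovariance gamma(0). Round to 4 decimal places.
\gamma(0) = 15.9159

Multiply the model equation by X_{t-k} and take expectations. With theta_0 = psi_0 = 1 and psi_j the MA(infinity) weights, this gives
  gamma(k) - sum_i phi_i gamma(k-i) = c_k,
  c_k = sigma^2 * sum_{j=k..q} theta_j psi_{j-k}   (c_k = 0 for k > q),
using gamma(-m) = gamma(m).
psi-weights needed (psi_j = theta_j + sum_i phi_i psi_{j-i}):
  psi_1 = theta_1 + phi_1 = -0.09 + (0.887) = 0.797
Right-hand sides:
  c_0 = sigma^2 (1 + theta_1 psi_1) = 4 * (1 + (-0.09)(0.797)) = 4 * 0.92827 = 3.71308
  c_1 = sigma^2 theta_1 = 4 * (-0.09) = -0.36
  c_2 = 0
Equations for k = 0 and k = 1 (AR order 1):
  gamma(0) = phi_1 gamma(1) + c_0
  gamma(1) = phi_1 gamma(0) + c_1
Substituting the second into the first: gamma(0) (1 - phi_1^2) = c_0 + phi_1 c_1, so
  gamma(0) = (c_0 + phi_1 c_1) / (1 - phi_1^2) = (3.71308 + (0.887)(-0.36)) / (1 - (0.887)^2) = 3.39376 / 0.213231 = 15.915885.
Therefore gamma(0) = 15.9159 (to 4 decimal places).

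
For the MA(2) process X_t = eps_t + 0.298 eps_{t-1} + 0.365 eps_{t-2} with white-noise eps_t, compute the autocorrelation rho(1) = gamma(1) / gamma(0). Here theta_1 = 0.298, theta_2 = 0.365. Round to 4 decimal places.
\rho(1) = 0.3329

For an MA(q) process with theta_0 = 1, the autocovariance is
  gamma(k) = sigma^2 * sum_{i=0..q-k} theta_i * theta_{i+k},
and rho(k) = gamma(k) / gamma(0). Sigma^2 cancels.
  numerator   = (1)*(0.298) + (0.298)*(0.365) = 0.40677.
  denominator = (1)^2 + (0.298)^2 + (0.365)^2 = 1.222029.
  rho(1) = 0.40677 / 1.222029 = 0.3329.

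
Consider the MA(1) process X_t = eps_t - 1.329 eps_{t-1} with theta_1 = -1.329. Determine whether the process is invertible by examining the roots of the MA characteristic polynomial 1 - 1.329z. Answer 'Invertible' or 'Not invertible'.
\text{Not invertible}

The MA(q) characteristic polynomial is P(z) = 1 - 1.329z.
Invertibility requires all roots to lie outside the unit circle, i.e. |z| > 1 for every root.
This is linear in z: 1 + (-1.329) z = 0  =>  z = -1/(-1.329) = 0.752445,  |z| = 0.752445.
Moduli of all roots: 0.7524.
All moduli strictly greater than 1? No.
Verdict: Not invertible.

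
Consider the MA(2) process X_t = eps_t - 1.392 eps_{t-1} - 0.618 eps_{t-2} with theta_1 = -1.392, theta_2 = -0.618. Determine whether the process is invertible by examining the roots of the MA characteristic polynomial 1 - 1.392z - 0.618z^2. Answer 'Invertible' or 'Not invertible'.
\text{Not invertible}

The MA(q) characteristic polynomial is P(z) = 1 - 1.392z - 0.618z^2.
Invertibility requires all roots to lie outside the unit circle, i.e. |z| > 1 for every root.
Set 1 + (-1.392) z + (-0.618) z^2 = 0, i.e. a z^2 + b z + c = 0 with a = -0.618, b = -1.392, c = 1.
Discriminant D = b^2 - 4ac = (-1.392)^2 - 4*(-0.618)*1 = 1.937664 - (-2.472) = 4.409664.
D >= 0, so the roots are real: z = (-b +/- sqrt(D)) / (2a) = (1.392 +/- 2.09992) / (-1.236).
  z_1 = (1.392 + 2.09992) / (-1.236) = -2.8252,   |z_1| = 2.8252.
  z_2 = (1.392 - 2.09992) / (-1.236) = 0.5728,   |z_2| = 0.5728.
Moduli of all roots: 2.8252, 0.5728.
All moduli strictly greater than 1? No.
Verdict: Not invertible.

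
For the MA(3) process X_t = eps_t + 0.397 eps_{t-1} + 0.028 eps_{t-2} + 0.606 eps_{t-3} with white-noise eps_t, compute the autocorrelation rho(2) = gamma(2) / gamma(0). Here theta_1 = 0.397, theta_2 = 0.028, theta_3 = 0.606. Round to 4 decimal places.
\rho(2) = 0.1760

For an MA(q) process with theta_0 = 1, the autocovariance is
  gamma(k) = sigma^2 * sum_{i=0..q-k} theta_i * theta_{i+k},
and rho(k) = gamma(k) / gamma(0). Sigma^2 cancels.
  numerator   = (1)*(0.028) + (0.397)*(0.606) = 0.268582.
  denominator = (1)^2 + (0.397)^2 + (0.028)^2 + (0.606)^2 = 1.525629.
  rho(2) = 0.268582 / 1.525629 = 0.1760.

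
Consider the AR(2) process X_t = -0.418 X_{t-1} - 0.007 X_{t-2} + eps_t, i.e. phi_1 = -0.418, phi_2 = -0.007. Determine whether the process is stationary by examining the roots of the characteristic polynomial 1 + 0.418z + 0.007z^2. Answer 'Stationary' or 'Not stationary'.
\text{Stationary}

The AR(p) characteristic polynomial is P(z) = 1 + 0.418z + 0.007z^2.
Stationarity requires all roots to lie outside the unit circle, i.e. |z| > 1 for every root.
Set 1 + (0.418) z + (0.007) z^2 = 0, i.e. a z^2 + b z + c = 0 with a = 0.007, b = 0.418, c = 1.
Discriminant D = b^2 - 4ac = (0.418)^2 - 4*(0.007)*1 = 0.174724 - (0.028) = 0.146724.
D >= 0, so the roots are real: z = (-b +/- sqrt(D)) / (2a) = (-0.418 +/- 0.383046) / (0.014).
  z_1 = (-0.418 + 0.383046) / (0.014) = -2.4967,   |z_1| = 2.4967.
  z_2 = (-0.418 - 0.383046) / (0.014) = -57.2175,   |z_2| = 57.2175.
Moduli of all roots: 2.4967, 57.2175.
All moduli strictly greater than 1? Yes.
Verdict: Stationary.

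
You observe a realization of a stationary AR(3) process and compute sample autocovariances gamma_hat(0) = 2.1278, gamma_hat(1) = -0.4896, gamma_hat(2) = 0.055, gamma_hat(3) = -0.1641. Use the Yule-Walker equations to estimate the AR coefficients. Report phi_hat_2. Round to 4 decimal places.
\hat\phi_{2} = -0.0480

The Yule-Walker equations for an AR(p) process read, in matrix form,
  Gamma_p phi = r_p,   with   (Gamma_p)_{ij} = gamma(|i - j|),
                       (r_p)_i = gamma(i),   i,j = 1..p.
Substitute the sample gammas (Toeplitz matrix and right-hand side of size 3):
  Gamma_p = [[2.1278, -0.4896, 0.055], [-0.4896, 2.1278, -0.4896], [0.055, -0.4896, 2.1278]]
  r_p     = [-0.4896, 0.055, -0.1641]
Written out (R1..R3):
  (R1) 2.1278 phi_1 - 0.4896 phi_2 + 0.055 phi_3 = -0.4896
  (R2) -0.4896 phi_1 + 2.1278 phi_2 - 0.4896 phi_3 = 0.055
  (R3) 0.055 phi_1 - 0.4896 phi_2 + 2.1278 phi_3 = -0.1641
Gaussian elimination:
  R2 <- R2 - (-0.4896/2.1278) R1 = R2 - (-0.230097) R1:  2.015145 phi_2 - 0.476945 phi_3 = -0.057655
  R3 <- R3 - (0.055/2.1278) R1 = R3 - (0.025848) R1:  -0.476945 phi_2 + 2.126378 phi_3 = -0.151445
  R3 <- R3 - (-0.476945/2.015145) R2 = R3 - (-0.23668) R2:  2.013495 phi_3 = -0.165091
Back-substitution:
  phi_hat_3 = -0.165091 / 2.013495 = -0.081992
  phi_hat_2 = (-0.057655 - (-0.476945)(-0.081992)) / 2.015145 = -0.048017
  phi_hat_1 = (-0.4896 - (-0.4896)(-0.048017) - (0.055)(-0.081992)) / 2.1278 = -0.239026
So phi_hat = [-0.2390, -0.0480, -0.0820].
Therefore phi_hat_2 = -0.0480.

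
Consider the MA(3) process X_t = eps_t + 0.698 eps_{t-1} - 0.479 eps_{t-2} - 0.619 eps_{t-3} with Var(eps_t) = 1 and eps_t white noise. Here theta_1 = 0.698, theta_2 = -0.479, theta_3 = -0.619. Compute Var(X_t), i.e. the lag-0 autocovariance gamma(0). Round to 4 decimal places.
\gamma(0) = 2.0998

For an MA(q) process X_t = eps_t + sum_i theta_i eps_{t-i} with
Var(eps_t) = sigma^2, the variance is
  gamma(0) = sigma^2 * (1 + sum_i theta_i^2).
  sum_i theta_i^2 = (0.698)^2 + (-0.479)^2 + (-0.619)^2 = 0.487204 + 0.229441 + 0.383161 = 1.099806.
  gamma(0) = 1 * (1 + 1.099806) = 1 * 2.099806 = 2.099806, which rounds to 2.0998.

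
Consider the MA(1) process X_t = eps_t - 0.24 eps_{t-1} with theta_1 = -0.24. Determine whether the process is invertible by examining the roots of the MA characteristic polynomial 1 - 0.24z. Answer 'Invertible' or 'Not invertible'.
\text{Invertible}

The MA(q) characteristic polynomial is P(z) = 1 - 0.24z.
Invertibility requires all roots to lie outside the unit circle, i.e. |z| > 1 for every root.
This is linear in z: 1 + (-0.24) z = 0  =>  z = -1/(-0.24) = 4.166667,  |z| = 4.166667.
Moduli of all roots: 4.1667.
All moduli strictly greater than 1? Yes.
Verdict: Invertible.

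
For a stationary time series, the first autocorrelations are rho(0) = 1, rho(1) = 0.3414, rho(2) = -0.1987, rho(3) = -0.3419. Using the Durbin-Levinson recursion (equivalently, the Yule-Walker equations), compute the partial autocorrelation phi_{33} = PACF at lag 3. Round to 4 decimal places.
\phi_{33} = -0.1661

The PACF at lag k is phi_{kk}, the last component of the solution
to the Yule-Walker system G_k phi = r_k where
  (G_k)_{ij} = rho(|i - j|), (r_k)_i = rho(i), i,j = 1..k.
Equivalently, Durbin-Levinson gives phi_{kk} iteratively:
  phi_{11} = rho(1)
  phi_{kk} = [rho(k) - sum_{j=1..k-1} phi_{k-1,j} rho(k-j)]
            / [1 - sum_{j=1..k-1} phi_{k-1,j} rho(j)],
  phi_{k,j} = phi_{k-1,j} - phi_{kk} phi_{k-1,k-j},  j = 1..k-1.
Step k = 1:
  phi_11 = rho(1) = 0.3414.
Step k = 2:
  phi_22 = [rho(2) - phi_11 rho(1)] / [1 - phi_11 rho(1)] = [-0.1987 - (0.3414)(0.3414)] / [1 - (0.3414)(0.3414)]
         = -0.31525396 / 0.88344604 = -0.356846.
  Update: phi_21 = phi_11 - phi_22 phi_11 = 0.3414 - (-0.356846)(0.3414) = 0.463227.
Step k = 3:
  phi_33 = [rho(3) - phi_21 rho(2) - phi_22 rho(1)] / [1 - phi_21 rho(1) - phi_22 rho(2)]
    numerator   = -0.3419 - (0.463227)(-0.1987) - (-0.356846)(0.3414) = -0.12802963
    denominator = 1 - (0.463227)(0.3414) - (-0.356846)(-0.1987) = 0.77094901
  phi_33 = -0.12802963 / 0.77094901 = -0.1661.
Therefore phi_{33} = -0.1661.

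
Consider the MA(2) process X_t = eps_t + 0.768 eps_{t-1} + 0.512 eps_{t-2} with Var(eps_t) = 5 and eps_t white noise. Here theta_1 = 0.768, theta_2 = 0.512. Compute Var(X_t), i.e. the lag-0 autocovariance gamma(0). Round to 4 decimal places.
\gamma(0) = 9.2598

For an MA(q) process X_t = eps_t + sum_i theta_i eps_{t-i} with
Var(eps_t) = sigma^2, the variance is
  gamma(0) = sigma^2 * (1 + sum_i theta_i^2).
  sum_i theta_i^2 = (0.768)^2 + (0.512)^2 = 0.589824 + 0.262144 = 0.851968.
  gamma(0) = 5 * (1 + 0.851968) = 5 * 1.851968 = 9.25984, which rounds to 9.2598.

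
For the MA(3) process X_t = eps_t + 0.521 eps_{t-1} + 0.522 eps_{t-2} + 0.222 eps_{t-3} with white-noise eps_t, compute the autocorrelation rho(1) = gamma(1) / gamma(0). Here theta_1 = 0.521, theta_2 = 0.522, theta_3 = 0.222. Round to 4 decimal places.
\rho(1) = 0.5704

For an MA(q) process with theta_0 = 1, the autocovariance is
  gamma(k) = sigma^2 * sum_{i=0..q-k} theta_i * theta_{i+k},
and rho(k) = gamma(k) / gamma(0). Sigma^2 cancels.
  numerator   = (1)*(0.521) + (0.521)*(0.522) + (0.522)*(0.222) = 0.908846.
  denominator = (1)^2 + (0.521)^2 + (0.522)^2 + (0.222)^2 = 1.593209.
  rho(1) = 0.908846 / 1.593209 = 0.5704.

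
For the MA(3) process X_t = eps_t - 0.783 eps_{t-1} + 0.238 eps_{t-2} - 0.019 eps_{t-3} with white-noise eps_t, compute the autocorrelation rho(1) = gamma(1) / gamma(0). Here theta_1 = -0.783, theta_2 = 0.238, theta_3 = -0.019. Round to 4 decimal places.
\rho(1) = -0.5831

For an MA(q) process with theta_0 = 1, the autocovariance is
  gamma(k) = sigma^2 * sum_{i=0..q-k} theta_i * theta_{i+k},
and rho(k) = gamma(k) / gamma(0). Sigma^2 cancels.
  numerator   = (1)*(-0.783) + (-0.783)*(0.238) + (0.238)*(-0.019) = -0.973876.
  denominator = (1)^2 + (-0.783)^2 + (0.238)^2 + (-0.019)^2 = 1.670094.
  rho(1) = -0.973876 / 1.670094 = -0.5831.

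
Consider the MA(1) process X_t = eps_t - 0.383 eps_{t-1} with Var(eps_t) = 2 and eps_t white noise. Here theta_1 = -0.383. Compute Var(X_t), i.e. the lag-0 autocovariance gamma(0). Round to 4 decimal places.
\gamma(0) = 2.2934

For an MA(q) process X_t = eps_t + sum_i theta_i eps_{t-i} with
Var(eps_t) = sigma^2, the variance is
  gamma(0) = sigma^2 * (1 + sum_i theta_i^2).
  sum_i theta_i^2 = (-0.383)^2 = 0.146689.
  gamma(0) = 2 * (1 + 0.146689) = 2 * 1.146689 = 2.293378, which rounds to 2.2934.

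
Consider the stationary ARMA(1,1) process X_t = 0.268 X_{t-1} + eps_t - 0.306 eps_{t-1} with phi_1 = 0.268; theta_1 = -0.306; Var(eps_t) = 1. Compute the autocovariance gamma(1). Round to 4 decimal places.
\gamma(1) = -0.0376

Multiply the model equation by X_{t-k} and take expectations. With theta_0 = psi_0 = 1 and psi_j the MA(infinity) weights, this gives
  gamma(k) - sum_i phi_i gamma(k-i) = c_k,
  c_k = sigma^2 * sum_{j=k..q} theta_j psi_{j-k}   (c_k = 0 for k > q),
using gamma(-m) = gamma(m).
psi-weights needed (psi_j = theta_j + sum_i phi_i psi_{j-i}):
  psi_1 = theta_1 + phi_1 = -0.306 + (0.268) = -0.038
Right-hand sides:
  c_0 = sigma^2 (1 + theta_1 psi_1) = 1 * (1 + (-0.306)(-0.038)) = 1 * 1.011628 = 1.011628
  c_1 = sigma^2 theta_1 = 1 * (-0.306) = -0.306
  c_2 = 0
Equations for k = 0 and k = 1 (AR order 1):
  gamma(0) = phi_1 gamma(1) + c_0
  gamma(1) = phi_1 gamma(0) + c_1
Substituting the second into the first: gamma(0) (1 - phi_1^2) = c_0 + phi_1 c_1, so
  gamma(0) = (c_0 + phi_1 c_1) / (1 - phi_1^2) = (1.011628 + (0.268)(-0.306)) / (1 - (0.268)^2) = 0.92962 / 0.928176 = 1.001556.
  gamma(1) = phi_1 gamma(0) + c_1 = (0.268)(1.001556) + (-0.306) = -0.037583.
Therefore gamma(1) = -0.0376 (to 4 decimal places).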